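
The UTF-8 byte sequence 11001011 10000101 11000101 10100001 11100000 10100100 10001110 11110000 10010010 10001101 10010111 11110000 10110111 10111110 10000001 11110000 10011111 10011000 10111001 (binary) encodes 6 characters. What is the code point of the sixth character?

U+1F639

Offset 0: leading byte 0xCB = 11001011 → 2-byte char #1 = CB 85.
Offset 2: leading byte 0xC5 = 11000101 → 2-byte char #2 = C5 A1.
Offset 4: leading byte 0xE0 = 11100000 → 3-byte char #3 = E0 A4 8E.
Offset 7: leading byte 0xF0 = 11110000 → 4-byte char #4 = F0 92 8D 97.
Offset 11: leading byte 0xF0 = 11110000 → 4-byte char #5 = F0 B7 BE 81.
Offset 15: leading byte 0xF0 = 11110000 → 4-byte char #6 = F0 9F 98 B9.
Leading byte 0xF0 = 11110000 matches 11110xxx → 4-byte sequence.
Byte 1: 0xF0 = 11110000, payload 000 (3 bits).
Byte 2: 0x9F = 10011111 (10xxxxxx ✓), payload 011111.
Byte 3: 0x98 = 10011000 (10xxxxxx ✓), payload 011000.
Byte 4: 0xB9 = 10111001 (10xxxxxx ✓), payload 111001.
Concatenate: 000011111011000111001 = 0x1F639 (21 bits → U+1F639).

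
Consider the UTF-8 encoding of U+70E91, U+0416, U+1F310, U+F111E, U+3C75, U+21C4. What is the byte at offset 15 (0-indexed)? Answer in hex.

U+70E91 → 4-byte form F1 B0 BA 91 at offsets 0–3.
U+0416 → 2-byte form D0 96 at offsets 4–5.
U+1F310 → 4-byte form F0 9F 8C 90 at offsets 6–9.
U+F111E → 4-byte form F3 B1 84 9E at offsets 10–13.
U+3C75 → 3-byte form E3 B1 B5 at offsets 14–16.
Offset 15 falls in char 5's range; it's byte 2 of E3 B1 B5 = 0xB1.

0xB1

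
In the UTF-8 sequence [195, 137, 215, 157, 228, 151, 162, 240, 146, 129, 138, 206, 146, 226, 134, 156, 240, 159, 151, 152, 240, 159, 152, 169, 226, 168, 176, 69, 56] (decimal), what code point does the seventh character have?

U+1F5D8

Offset 0: leading byte 0xC3 = 11000011 → 2-byte char #1 = C3 89.
Offset 2: leading byte 0xD7 = 11010111 → 2-byte char #2 = D7 9D.
Offset 4: leading byte 0xE4 = 11100100 → 3-byte char #3 = E4 97 A2.
Offset 7: leading byte 0xF0 = 11110000 → 4-byte char #4 = F0 92 81 8A.
Offset 11: leading byte 0xCE = 11001110 → 2-byte char #5 = CE 92.
Offset 13: leading byte 0xE2 = 11100010 → 3-byte char #6 = E2 86 9C.
Offset 16: leading byte 0xF0 = 11110000 → 4-byte char #7 = F0 9F 97 98.
Leading byte 0xF0 = 11110000 matches 11110xxx → 4-byte sequence.
Byte 1: 0xF0 = 11110000, payload 000 (3 bits).
Byte 2: 0x9F = 10011111 (10xxxxxx ✓), payload 011111.
Byte 3: 0x97 = 10010111 (10xxxxxx ✓), payload 010111.
Byte 4: 0x98 = 10011000 (10xxxxxx ✓), payload 011000.
Concatenate: 000011111010111011000 = 0x1F5D8 (21 bits → U+1F5D8).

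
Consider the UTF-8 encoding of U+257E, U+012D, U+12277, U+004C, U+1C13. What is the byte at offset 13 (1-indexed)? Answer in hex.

0x93

1-indexed offset 13 is 0-indexed offset 12.
U+257E → 3-byte form E2 95 BE at offsets 0–2.
U+012D → 2-byte form C4 AD at offsets 3–4.
U+12277 → 4-byte form F0 92 89 B7 at offsets 5–8.
U+004C → 1-byte form 4C at offsets 9–9.
U+1C13 → 3-byte form E1 B0 93 at offsets 10–12.
Offset 12 falls in char 5's range; it's byte 3 of E1 B0 93 = 0x93.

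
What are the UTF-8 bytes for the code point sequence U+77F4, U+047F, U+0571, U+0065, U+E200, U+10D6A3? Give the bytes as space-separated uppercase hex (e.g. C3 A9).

E7 9F B4 D1 BF D5 B1 65 EE 88 80 F4 8D 9A A3

U+77F4: 3-byte form → E7 9F B4.
U+047F: 2-byte form → D1 BF.
U+0571: 2-byte form → D5 B1.
U+0065: 1-byte form → 65.
U+E200: 3-byte form → EE 88 80.
U+10D6A3: 4-byte form → F4 8D 9A A3.
Concatenated (15 bytes): E7 9F B4 D1 BF D5 B1 65 EE 88 80 F4 8D 9A A3.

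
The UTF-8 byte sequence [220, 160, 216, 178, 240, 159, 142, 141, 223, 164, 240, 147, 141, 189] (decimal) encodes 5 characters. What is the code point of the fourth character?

U+07E4

Offset 0: leading byte 0xDC = 11011100 → 2-byte char #1 = DC A0.
Offset 2: leading byte 0xD8 = 11011000 → 2-byte char #2 = D8 B2.
Offset 4: leading byte 0xF0 = 11110000 → 4-byte char #3 = F0 9F 8E 8D.
Offset 8: leading byte 0xDF = 11011111 → 2-byte char #4 = DF A4.
Leading byte 0xDF = 11011111 matches 110xxxxx → 2-byte sequence.
Byte 1: 0xDF = 11011111, payload 11111 (5 bits).
Byte 2: 0xA4 = 10100100 (10xxxxxx ✓), payload 100100.
Concatenate: 11111100100 = 0x7E4 (11 bits → U+07E4).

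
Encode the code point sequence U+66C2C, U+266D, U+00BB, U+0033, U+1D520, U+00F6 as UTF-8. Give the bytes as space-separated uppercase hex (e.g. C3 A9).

U+66C2C: 4-byte form → F1 A6 B0 AC.
U+266D: 3-byte form → E2 99 AD.
U+00BB: 2-byte form → C2 BB.
U+0033: 1-byte form → 33.
U+1D520: 4-byte form → F0 9D 94 A0.
U+00F6: 2-byte form → C3 B6.
Concatenated (16 bytes): F1 A6 B0 AC E2 99 AD C2 BB 33 F0 9D 94 A0 C3 B6.

F1 A6 B0 AC E2 99 AD C2 BB 33 F0 9D 94 A0 C3 B6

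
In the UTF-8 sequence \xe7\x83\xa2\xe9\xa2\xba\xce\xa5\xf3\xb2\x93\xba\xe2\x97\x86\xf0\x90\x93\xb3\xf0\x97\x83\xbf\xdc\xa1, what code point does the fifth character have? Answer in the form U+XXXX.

Offset 0: leading byte 0xE7 = 11100111 → 3-byte char #1 = E7 83 A2.
Offset 3: leading byte 0xE9 = 11101001 → 3-byte char #2 = E9 A2 BA.
Offset 6: leading byte 0xCE = 11001110 → 2-byte char #3 = CE A5.
Offset 8: leading byte 0xF3 = 11110011 → 4-byte char #4 = F3 B2 93 BA.
Offset 12: leading byte 0xE2 = 11100010 → 3-byte char #5 = E2 97 86.
Leading byte 0xE2 = 11100010 matches 1110xxxx → 3-byte sequence.
Byte 1: 0xE2 = 11100010, payload 0010 (4 bits).
Byte 2: 0x97 = 10010111 (10xxxxxx ✓), payload 010111.
Byte 3: 0x86 = 10000110 (10xxxxxx ✓), payload 000110.
Concatenate: 0010010111000110 = 0x25C6 (16 bits → U+25C6).

U+25C6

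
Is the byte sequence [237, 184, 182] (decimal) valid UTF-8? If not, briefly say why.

invalid (encodes a surrogate (U+D800–U+DFFF))

Structurally a 3-byte sequence; payload = 0xDE36.
But 0xDE36 is in U+D800–U+DFFF, the surrogate range. Surrogates are not Unicode scalar values and are forbidden in UTF-8.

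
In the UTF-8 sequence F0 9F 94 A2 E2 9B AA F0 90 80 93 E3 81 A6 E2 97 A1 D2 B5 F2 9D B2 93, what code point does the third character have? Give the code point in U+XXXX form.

Offset 0: leading byte 0xF0 = 11110000 → 4-byte char #1 = F0 9F 94 A2.
Offset 4: leading byte 0xE2 = 11100010 → 3-byte char #2 = E2 9B AA.
Offset 7: leading byte 0xF0 = 11110000 → 4-byte char #3 = F0 90 80 93.
Leading byte 0xF0 = 11110000 matches 11110xxx → 4-byte sequence.
Byte 1: 0xF0 = 11110000, payload 000 (3 bits).
Byte 2: 0x90 = 10010000 (10xxxxxx ✓), payload 010000.
Byte 3: 0x80 = 10000000 (10xxxxxx ✓), payload 000000.
Byte 4: 0x93 = 10010011 (10xxxxxx ✓), payload 010011.
Concatenate: 000010000000000010011 = 0x10013 (21 bits → U+10013).

U+10013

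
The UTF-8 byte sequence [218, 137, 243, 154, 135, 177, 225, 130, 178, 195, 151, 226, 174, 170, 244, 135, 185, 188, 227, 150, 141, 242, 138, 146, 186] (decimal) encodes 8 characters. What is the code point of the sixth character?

U+107E7C

Offset 0: leading byte 0xDA = 11011010 → 2-byte char #1 = DA 89.
Offset 2: leading byte 0xF3 = 11110011 → 4-byte char #2 = F3 9A 87 B1.
Offset 6: leading byte 0xE1 = 11100001 → 3-byte char #3 = E1 82 B2.
Offset 9: leading byte 0xC3 = 11000011 → 2-byte char #4 = C3 97.
Offset 11: leading byte 0xE2 = 11100010 → 3-byte char #5 = E2 AE AA.
Offset 14: leading byte 0xF4 = 11110100 → 4-byte char #6 = F4 87 B9 BC.
Leading byte 0xF4 = 11110100 matches 11110xxx → 4-byte sequence.
Byte 1: 0xF4 = 11110100, payload 100 (3 bits).
Byte 2: 0x87 = 10000111 (10xxxxxx ✓), payload 000111.
Byte 3: 0xB9 = 10111001 (10xxxxxx ✓), payload 111001.
Byte 4: 0xBC = 10111100 (10xxxxxx ✓), payload 111100.
Concatenate: 100000111111001111100 = 0x107E7C (21 bits → U+107E7C).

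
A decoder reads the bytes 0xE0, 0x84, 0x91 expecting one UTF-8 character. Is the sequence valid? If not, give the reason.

Leading byte 0xE0 = 11100000 → 3-byte form.
Continuation bytes all match 10xxxxxx. Payload decodes to 0x111.
But 0x111 < 0x800, the minimum for a 3-byte sequence — this is an overlong encoding.

invalid (overlong encoding)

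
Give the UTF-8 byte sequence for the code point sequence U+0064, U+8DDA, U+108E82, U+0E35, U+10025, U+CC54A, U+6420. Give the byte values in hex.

U+0064: 1-byte form → 64.
U+8DDA: 3-byte form → E8 B7 9A.
U+108E82: 4-byte form → F4 88 BA 82.
U+0E35: 3-byte form → E0 B8 B5.
U+10025: 4-byte form → F0 90 80 A5.
U+CC54A: 4-byte form → F3 8C 95 8A.
U+6420: 3-byte form → E6 90 A0.
Concatenated (22 bytes): 64 E8 B7 9A F4 88 BA 82 E0 B8 B5 F0 90 80 A5 F3 8C 95 8A E6 90 A0.

64 E8 B7 9A F4 88 BA 82 E0 B8 B5 F0 90 80 A5 F3 8C 95 8A E6 90 A0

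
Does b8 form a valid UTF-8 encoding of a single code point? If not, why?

invalid (continuation byte with no leading byte)

Byte 0xB8 = 10111000 has the form 10xxxxxx — a continuation byte — but there is no preceding leading byte.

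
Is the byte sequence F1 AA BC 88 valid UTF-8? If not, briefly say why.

valid

Leading byte 0xF1 = 11110001 → 4-byte form.
Continuation bytes 0xAA=10101010, 0xBC=10111100, 0x88=10001000 all match 10xxxxxx.
Decoded value 0x6AF08 is ≥ 0x10000 (shortest form) and not a surrogate.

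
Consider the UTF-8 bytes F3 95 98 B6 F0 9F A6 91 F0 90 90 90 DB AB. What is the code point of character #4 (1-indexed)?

U+06EB

Offset 0: leading byte 0xF3 = 11110011 → 4-byte char #1 = F3 95 98 B6.
Offset 4: leading byte 0xF0 = 11110000 → 4-byte char #2 = F0 9F A6 91.
Offset 8: leading byte 0xF0 = 11110000 → 4-byte char #3 = F0 90 90 90.
Offset 12: leading byte 0xDB = 11011011 → 2-byte char #4 = DB AB.
Leading byte 0xDB = 11011011 matches 110xxxxx → 2-byte sequence.
Byte 1: 0xDB = 11011011, payload 11011 (5 bits).
Byte 2: 0xAB = 10101011 (10xxxxxx ✓), payload 101011.
Concatenate: 11011101011 = 0x6EB (11 bits → U+06EB).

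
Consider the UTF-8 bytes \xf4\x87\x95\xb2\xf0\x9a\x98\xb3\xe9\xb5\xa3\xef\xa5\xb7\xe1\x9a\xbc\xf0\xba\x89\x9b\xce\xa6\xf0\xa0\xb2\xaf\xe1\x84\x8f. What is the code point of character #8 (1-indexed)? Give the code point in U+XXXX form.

Offset 0: leading byte 0xF4 = 11110100 → 4-byte char #1 = F4 87 95 B2.
Offset 4: leading byte 0xF0 = 11110000 → 4-byte char #2 = F0 9A 98 B3.
Offset 8: leading byte 0xE9 = 11101001 → 3-byte char #3 = E9 B5 A3.
Offset 11: leading byte 0xEF = 11101111 → 3-byte char #4 = EF A5 B7.
Offset 14: leading byte 0xE1 = 11100001 → 3-byte char #5 = E1 9A BC.
Offset 17: leading byte 0xF0 = 11110000 → 4-byte char #6 = F0 BA 89 9B.
Offset 21: leading byte 0xCE = 11001110 → 2-byte char #7 = CE A6.
Offset 23: leading byte 0xF0 = 11110000 → 4-byte char #8 = F0 A0 B2 AF.
Leading byte 0xF0 = 11110000 matches 11110xxx → 4-byte sequence.
Byte 1: 0xF0 = 11110000, payload 000 (3 bits).
Byte 2: 0xA0 = 10100000 (10xxxxxx ✓), payload 100000.
Byte 3: 0xB2 = 10110010 (10xxxxxx ✓), payload 110010.
Byte 4: 0xAF = 10101111 (10xxxxxx ✓), payload 101111.
Concatenate: 000100000110010101111 = 0x20CAF (21 bits → U+20CAF).

U+20CAF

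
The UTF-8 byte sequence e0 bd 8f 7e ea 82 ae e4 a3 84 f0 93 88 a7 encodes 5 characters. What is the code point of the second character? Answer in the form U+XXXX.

Offset 0: leading byte 0xE0 = 11100000 → 3-byte char #1 = E0 BD 8F.
Offset 3: leading byte 0x7E = 01111110 → 1-byte char #2 = 7E.
Leading byte 0x7E = 01111110 matches 0xxxxxxx → 1-byte sequence.
Byte 1: 0x7E = 01111110, payload 1111110 (7 bits).
Concatenate: 1111110 = 0x7E (7 bits → U+007E).

U+007E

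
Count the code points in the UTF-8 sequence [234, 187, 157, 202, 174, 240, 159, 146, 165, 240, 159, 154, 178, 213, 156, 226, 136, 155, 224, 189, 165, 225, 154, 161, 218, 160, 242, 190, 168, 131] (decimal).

Byte at offset 0: 0xEA = 11101010 → 3-byte char (#1). Advance 3.
Byte at offset 3: 0xCA = 11001010 → 2-byte char (#2). Advance 2.
Byte at offset 5: 0xF0 = 11110000 → 4-byte char (#3). Advance 4.
Byte at offset 9: 0xF0 = 11110000 → 4-byte char (#4). Advance 4.
Byte at offset 13: 0xD5 = 11010101 → 2-byte char (#5). Advance 2.
Byte at offset 15: 0xE2 = 11100010 → 3-byte char (#6). Advance 3.
Byte at offset 18: 0xE0 = 11100000 → 3-byte char (#7). Advance 3.
Byte at offset 21: 0xE1 = 11100001 → 3-byte char (#8). Advance 3.
Byte at offset 24: 0xDA = 11011010 → 2-byte char (#9). Advance 2.
Byte at offset 26: 0xF2 = 11110010 → 4-byte char (#10). Advance 4.
Reached end at offset 30 after 10 code points.

10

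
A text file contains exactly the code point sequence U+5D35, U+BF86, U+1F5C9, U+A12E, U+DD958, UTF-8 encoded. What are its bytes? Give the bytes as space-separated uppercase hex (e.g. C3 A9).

E5 B4 B5 EB BE 86 F0 9F 97 89 EA 84 AE F3 9D A5 98

U+5D35: 3-byte form → E5 B4 B5.
U+BF86: 3-byte form → EB BE 86.
U+1F5C9: 4-byte form → F0 9F 97 89.
U+A12E: 3-byte form → EA 84 AE.
U+DD958: 4-byte form → F3 9D A5 98.
Concatenated (17 bytes): E5 B4 B5 EB BE 86 F0 9F 97 89 EA 84 AE F3 9D A5 98.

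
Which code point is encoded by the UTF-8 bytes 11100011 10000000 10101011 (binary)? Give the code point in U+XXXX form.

U+302B

Leading byte 0xE3 = 11100011 matches 1110xxxx → 3-byte sequence.
Byte 1: 0xE3 = 11100011, payload 0011 (4 bits).
Byte 2: 0x80 = 10000000 (10xxxxxx ✓), payload 000000.
Byte 3: 0xAB = 10101011 (10xxxxxx ✓), payload 101011.
Concatenate: 0011000000101011 = 0x302B (16 bits → U+302B).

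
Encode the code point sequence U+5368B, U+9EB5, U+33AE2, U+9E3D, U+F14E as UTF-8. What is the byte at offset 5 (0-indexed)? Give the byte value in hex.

U+5368B → 4-byte form F1 93 9A 8B at offsets 0–3.
U+9EB5 → 3-byte form E9 BA B5 at offsets 4–6.
Offset 5 falls in char 2's range; it's byte 2 of E9 BA B5 = 0xBA.

0xBA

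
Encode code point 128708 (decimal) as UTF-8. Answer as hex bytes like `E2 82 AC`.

F0 9F 9B 84

U+1F6C4 = 0x1F6C4 = 128708 decimal. In range U+10000–U+10FFFF → 4-byte form: 11110xxx 10xxxxxx 10xxxxxx 10xxxxxx.
Binary (21 bits): 000011111011011000100.
Split 3+6+6+6: 000 | 011111 | 011011 | 000100.
Byte 1: 11110000 = 0xF0.
Byte 2: 10011111 = 0x9F.
Byte 3: 10011011 = 0x9B.
Byte 4: 10000100 = 0x84.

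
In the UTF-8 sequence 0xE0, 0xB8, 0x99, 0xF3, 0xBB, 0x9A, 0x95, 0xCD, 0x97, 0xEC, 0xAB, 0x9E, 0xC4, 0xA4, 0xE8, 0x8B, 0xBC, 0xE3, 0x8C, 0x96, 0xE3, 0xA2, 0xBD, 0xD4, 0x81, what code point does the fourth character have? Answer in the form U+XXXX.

Offset 0: leading byte 0xE0 = 11100000 → 3-byte char #1 = E0 B8 99.
Offset 3: leading byte 0xF3 = 11110011 → 4-byte char #2 = F3 BB 9A 95.
Offset 7: leading byte 0xCD = 11001101 → 2-byte char #3 = CD 97.
Offset 9: leading byte 0xEC = 11101100 → 3-byte char #4 = EC AB 9E.
Leading byte 0xEC = 11101100 matches 1110xxxx → 3-byte sequence.
Byte 1: 0xEC = 11101100, payload 1100 (4 bits).
Byte 2: 0xAB = 10101011 (10xxxxxx ✓), payload 101011.
Byte 3: 0x9E = 10011110 (10xxxxxx ✓), payload 011110.
Concatenate: 1100101011011110 = 0xCADE (16 bits → U+CADE).

U+CADE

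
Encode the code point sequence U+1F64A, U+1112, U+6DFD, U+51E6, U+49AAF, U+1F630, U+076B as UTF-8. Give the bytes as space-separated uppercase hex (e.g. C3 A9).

F0 9F 99 8A E1 84 92 E6 B7 BD E5 87 A6 F1 89 AA AF F0 9F 98 B0 DD AB

U+1F64A: 4-byte form → F0 9F 99 8A.
U+1112: 3-byte form → E1 84 92.
U+6DFD: 3-byte form → E6 B7 BD.
U+51E6: 3-byte form → E5 87 A6.
U+49AAF: 4-byte form → F1 89 AA AF.
U+1F630: 4-byte form → F0 9F 98 B0.
U+076B: 2-byte form → DD AB.
Concatenated (23 bytes): F0 9F 99 8A E1 84 92 E6 B7 BD E5 87 A6 F1 89 AA AF F0 9F 98 B0 DD AB.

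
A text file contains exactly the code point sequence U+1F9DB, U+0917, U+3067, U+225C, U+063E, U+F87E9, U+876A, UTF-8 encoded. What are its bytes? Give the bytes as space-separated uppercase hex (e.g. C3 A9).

U+1F9DB: 4-byte form → F0 9F A7 9B.
U+0917: 3-byte form → E0 A4 97.
U+3067: 3-byte form → E3 81 A7.
U+225C: 3-byte form → E2 89 9C.
U+063E: 2-byte form → D8 BE.
U+F87E9: 4-byte form → F3 B8 9F A9.
U+876A: 3-byte form → E8 9D AA.
Concatenated (22 bytes): F0 9F A7 9B E0 A4 97 E3 81 A7 E2 89 9C D8 BE F3 B8 9F A9 E8 9D AA.

F0 9F A7 9B E0 A4 97 E3 81 A7 E2 89 9C D8 BE F3 B8 9F A9 E8 9D AA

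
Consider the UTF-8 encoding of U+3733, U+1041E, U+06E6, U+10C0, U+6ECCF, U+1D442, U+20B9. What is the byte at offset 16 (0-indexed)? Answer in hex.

U+3733 → 3-byte form E3 9C B3 at offsets 0–2.
U+1041E → 4-byte form F0 90 90 9E at offsets 3–6.
U+06E6 → 2-byte form DB A6 at offsets 7–8.
U+10C0 → 3-byte form E1 83 80 at offsets 9–11.
U+6ECCF → 4-byte form F1 AE B3 8F at offsets 12–15.
U+1D442 → 4-byte form F0 9D 91 82 at offsets 16–19.
Offset 16 falls in char 6's range; it's byte 1 of F0 9D 91 82 = 0xF0.

0xF0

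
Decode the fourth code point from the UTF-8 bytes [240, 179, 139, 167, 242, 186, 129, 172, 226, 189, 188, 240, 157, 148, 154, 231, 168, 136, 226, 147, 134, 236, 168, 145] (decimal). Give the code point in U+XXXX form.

U+1D51A

Offset 0: leading byte 0xF0 = 11110000 → 4-byte char #1 = F0 B3 8B A7.
Offset 4: leading byte 0xF2 = 11110010 → 4-byte char #2 = F2 BA 81 AC.
Offset 8: leading byte 0xE2 = 11100010 → 3-byte char #3 = E2 BD BC.
Offset 11: leading byte 0xF0 = 11110000 → 4-byte char #4 = F0 9D 94 9A.
Leading byte 0xF0 = 11110000 matches 11110xxx → 4-byte sequence.
Byte 1: 0xF0 = 11110000, payload 000 (3 bits).
Byte 2: 0x9D = 10011101 (10xxxxxx ✓), payload 011101.
Byte 3: 0x94 = 10010100 (10xxxxxx ✓), payload 010100.
Byte 4: 0x9A = 10011010 (10xxxxxx ✓), payload 011010.
Concatenate: 000011101010100011010 = 0x1D51A (21 bits → U+1D51A).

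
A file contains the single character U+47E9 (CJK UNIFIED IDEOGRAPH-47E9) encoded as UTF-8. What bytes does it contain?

U+47E9 = 0x47E9 = 18409 decimal. In range U+0800–U+FFFF → 3-byte form: 1110xxxx 10xxxxxx 10xxxxxx.
Binary (16 bits): 0100011111101001.
Split 4+6+6: 0100 | 011111 | 101001.
Byte 1: 11100100 = 0xE4.
Byte 2: 10011111 = 0x9F.
Byte 3: 10101001 = 0xA9.

E4 9F A9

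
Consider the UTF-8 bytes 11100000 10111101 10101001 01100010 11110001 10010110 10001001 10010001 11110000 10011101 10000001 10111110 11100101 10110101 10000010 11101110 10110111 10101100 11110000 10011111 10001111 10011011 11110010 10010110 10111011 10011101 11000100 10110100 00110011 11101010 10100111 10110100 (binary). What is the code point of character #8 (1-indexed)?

U+96EDD

Offset 0: leading byte 0xE0 = 11100000 → 3-byte char #1 = E0 BD A9.
Offset 3: leading byte 0x62 = 01100010 → 1-byte char #2 = 62.
Offset 4: leading byte 0xF1 = 11110001 → 4-byte char #3 = F1 96 89 91.
Offset 8: leading byte 0xF0 = 11110000 → 4-byte char #4 = F0 9D 81 BE.
Offset 12: leading byte 0xE5 = 11100101 → 3-byte char #5 = E5 B5 82.
Offset 15: leading byte 0xEE = 11101110 → 3-byte char #6 = EE B7 AC.
Offset 18: leading byte 0xF0 = 11110000 → 4-byte char #7 = F0 9F 8F 9B.
Offset 22: leading byte 0xF2 = 11110010 → 4-byte char #8 = F2 96 BB 9D.
Leading byte 0xF2 = 11110010 matches 11110xxx → 4-byte sequence.
Byte 1: 0xF2 = 11110010, payload 010 (3 bits).
Byte 2: 0x96 = 10010110 (10xxxxxx ✓), payload 010110.
Byte 3: 0xBB = 10111011 (10xxxxxx ✓), payload 111011.
Byte 4: 0x9D = 10011101 (10xxxxxx ✓), payload 011101.
Concatenate: 010010110111011011101 = 0x96EDD (21 bits → U+96EDD).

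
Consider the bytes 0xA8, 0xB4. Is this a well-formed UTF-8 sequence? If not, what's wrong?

Byte 0xA8 = 10101000 has the form 10xxxxxx — a continuation byte — but there is no preceding leading byte.

invalid (continuation byte with no leading byte)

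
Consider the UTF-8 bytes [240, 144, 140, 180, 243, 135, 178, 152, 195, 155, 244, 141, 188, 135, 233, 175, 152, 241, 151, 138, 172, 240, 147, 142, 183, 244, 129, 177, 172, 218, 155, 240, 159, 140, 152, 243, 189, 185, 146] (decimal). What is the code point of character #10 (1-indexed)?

U+1F318

Offset 0: leading byte 0xF0 = 11110000 → 4-byte char #1 = F0 90 8C B4.
Offset 4: leading byte 0xF3 = 11110011 → 4-byte char #2 = F3 87 B2 98.
Offset 8: leading byte 0xC3 = 11000011 → 2-byte char #3 = C3 9B.
Offset 10: leading byte 0xF4 = 11110100 → 4-byte char #4 = F4 8D BC 87.
Offset 14: leading byte 0xE9 = 11101001 → 3-byte char #5 = E9 AF 98.
Offset 17: leading byte 0xF1 = 11110001 → 4-byte char #6 = F1 97 8A AC.
Offset 21: leading byte 0xF0 = 11110000 → 4-byte char #7 = F0 93 8E B7.
Offset 25: leading byte 0xF4 = 11110100 → 4-byte char #8 = F4 81 B1 AC.
Offset 29: leading byte 0xDA = 11011010 → 2-byte char #9 = DA 9B.
Offset 31: leading byte 0xF0 = 11110000 → 4-byte char #10 = F0 9F 8C 98.
Leading byte 0xF0 = 11110000 matches 11110xxx → 4-byte sequence.
Byte 1: 0xF0 = 11110000, payload 000 (3 bits).
Byte 2: 0x9F = 10011111 (10xxxxxx ✓), payload 011111.
Byte 3: 0x8C = 10001100 (10xxxxxx ✓), payload 001100.
Byte 4: 0x98 = 10011000 (10xxxxxx ✓), payload 011000.
Concatenate: 000011111001100011000 = 0x1F318 (21 bits → U+1F318).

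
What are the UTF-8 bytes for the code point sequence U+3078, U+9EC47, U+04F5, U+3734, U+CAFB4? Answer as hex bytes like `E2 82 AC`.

U+3078: 3-byte form → E3 81 B8.
U+9EC47: 4-byte form → F2 9E B1 87.
U+04F5: 2-byte form → D3 B5.
U+3734: 3-byte form → E3 9C B4.
U+CAFB4: 4-byte form → F3 8A BE B4.
Concatenated (16 bytes): E3 81 B8 F2 9E B1 87 D3 B5 E3 9C B4 F3 8A BE B4.

E3 81 B8 F2 9E B1 87 D3 B5 E3 9C B4 F3 8A BE B4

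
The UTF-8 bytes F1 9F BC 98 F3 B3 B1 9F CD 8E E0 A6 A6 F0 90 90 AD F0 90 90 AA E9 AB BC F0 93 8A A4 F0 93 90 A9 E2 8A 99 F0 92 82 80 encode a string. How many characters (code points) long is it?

11

Byte at offset 0: 0xF1 = 11110001 → 4-byte char (#1). Advance 4.
Byte at offset 4: 0xF3 = 11110011 → 4-byte char (#2). Advance 4.
Byte at offset 8: 0xCD = 11001101 → 2-byte char (#3). Advance 2.
Byte at offset 10: 0xE0 = 11100000 → 3-byte char (#4). Advance 3.
Byte at offset 13: 0xF0 = 11110000 → 4-byte char (#5). Advance 4.
Byte at offset 17: 0xF0 = 11110000 → 4-byte char (#6). Advance 4.
Byte at offset 21: 0xE9 = 11101001 → 3-byte char (#7). Advance 3.
Byte at offset 24: 0xF0 = 11110000 → 4-byte char (#8). Advance 4.
Byte at offset 28: 0xF0 = 11110000 → 4-byte char (#9). Advance 4.
Byte at offset 32: 0xE2 = 11100010 → 3-byte char (#10). Advance 3.
Byte at offset 35: 0xF0 = 11110000 → 4-byte char (#11). Advance 4.
Reached end at offset 39 after 11 code points.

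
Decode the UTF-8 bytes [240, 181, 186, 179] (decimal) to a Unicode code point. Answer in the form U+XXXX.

U+35EB3

Leading byte 0xF0 = 11110000 matches 11110xxx → 4-byte sequence.
Byte 1: 0xF0 = 11110000, payload 000 (3 bits).
Byte 2: 0xB5 = 10110101 (10xxxxxx ✓), payload 110101.
Byte 3: 0xBA = 10111010 (10xxxxxx ✓), payload 111010.
Byte 4: 0xB3 = 10110011 (10xxxxxx ✓), payload 110011.
Concatenate: 000110101111010110011 = 0x35EB3 (21 bits → U+35EB3).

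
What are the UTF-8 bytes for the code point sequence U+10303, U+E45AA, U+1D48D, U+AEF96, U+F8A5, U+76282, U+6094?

U+10303: 4-byte form → F0 90 8C 83.
U+E45AA: 4-byte form → F3 A4 96 AA.
U+1D48D: 4-byte form → F0 9D 92 8D.
U+AEF96: 4-byte form → F2 AE BE 96.
U+F8A5: 3-byte form → EF A2 A5.
U+76282: 4-byte form → F1 B6 8A 82.
U+6094: 3-byte form → E6 82 94.
Concatenated (26 bytes): F0 90 8C 83 F3 A4 96 AA F0 9D 92 8D F2 AE BE 96 EF A2 A5 F1 B6 8A 82 E6 82 94.

F0 90 8C 83 F3 A4 96 AA F0 9D 92 8D F2 AE BE 96 EF A2 A5 F1 B6 8A 82 E6 82 94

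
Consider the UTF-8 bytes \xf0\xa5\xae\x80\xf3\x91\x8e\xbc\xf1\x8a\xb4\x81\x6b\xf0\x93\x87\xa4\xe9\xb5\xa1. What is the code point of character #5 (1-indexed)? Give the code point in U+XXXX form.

Offset 0: leading byte 0xF0 = 11110000 → 4-byte char #1 = F0 A5 AE 80.
Offset 4: leading byte 0xF3 = 11110011 → 4-byte char #2 = F3 91 8E BC.
Offset 8: leading byte 0xF1 = 11110001 → 4-byte char #3 = F1 8A B4 81.
Offset 12: leading byte 0x6B = 01101011 → 1-byte char #4 = 6B.
Offset 13: leading byte 0xF0 = 11110000 → 4-byte char #5 = F0 93 87 A4.
Leading byte 0xF0 = 11110000 matches 11110xxx → 4-byte sequence.
Byte 1: 0xF0 = 11110000, payload 000 (3 bits).
Byte 2: 0x93 = 10010011 (10xxxxxx ✓), payload 010011.
Byte 3: 0x87 = 10000111 (10xxxxxx ✓), payload 000111.
Byte 4: 0xA4 = 10100100 (10xxxxxx ✓), payload 100100.
Concatenate: 000010011000111100100 = 0x131E4 (21 bits → U+131E4).

U+131E4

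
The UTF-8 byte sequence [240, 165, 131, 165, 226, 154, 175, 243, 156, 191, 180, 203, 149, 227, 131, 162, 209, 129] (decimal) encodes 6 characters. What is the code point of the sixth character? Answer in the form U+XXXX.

U+0441

Offset 0: leading byte 0xF0 = 11110000 → 4-byte char #1 = F0 A5 83 A5.
Offset 4: leading byte 0xE2 = 11100010 → 3-byte char #2 = E2 9A AF.
Offset 7: leading byte 0xF3 = 11110011 → 4-byte char #3 = F3 9C BF B4.
Offset 11: leading byte 0xCB = 11001011 → 2-byte char #4 = CB 95.
Offset 13: leading byte 0xE3 = 11100011 → 3-byte char #5 = E3 83 A2.
Offset 16: leading byte 0xD1 = 11010001 → 2-byte char #6 = D1 81.
Leading byte 0xD1 = 11010001 matches 110xxxxx → 2-byte sequence.
Byte 1: 0xD1 = 11010001, payload 10001 (5 bits).
Byte 2: 0x81 = 10000001 (10xxxxxx ✓), payload 000001.
Concatenate: 10001000001 = 0x441 (11 bits → U+0441).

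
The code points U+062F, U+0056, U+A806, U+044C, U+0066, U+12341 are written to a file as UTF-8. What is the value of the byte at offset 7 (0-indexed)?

0x8C

U+062F → 2-byte form D8 AF at offsets 0–1.
U+0056 → 1-byte form 56 at offsets 2–2.
U+A806 → 3-byte form EA A0 86 at offsets 3–5.
U+044C → 2-byte form D1 8C at offsets 6–7.
Offset 7 falls in char 4's range; it's byte 2 of D1 8C = 0x8C.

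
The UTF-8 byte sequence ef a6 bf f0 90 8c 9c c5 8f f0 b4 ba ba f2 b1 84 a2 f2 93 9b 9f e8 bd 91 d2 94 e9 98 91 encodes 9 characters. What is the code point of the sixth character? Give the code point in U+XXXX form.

U+936DF

Offset 0: leading byte 0xEF = 11101111 → 3-byte char #1 = EF A6 BF.
Offset 3: leading byte 0xF0 = 11110000 → 4-byte char #2 = F0 90 8C 9C.
Offset 7: leading byte 0xC5 = 11000101 → 2-byte char #3 = C5 8F.
Offset 9: leading byte 0xF0 = 11110000 → 4-byte char #4 = F0 B4 BA BA.
Offset 13: leading byte 0xF2 = 11110010 → 4-byte char #5 = F2 B1 84 A2.
Offset 17: leading byte 0xF2 = 11110010 → 4-byte char #6 = F2 93 9B 9F.
Leading byte 0xF2 = 11110010 matches 11110xxx → 4-byte sequence.
Byte 1: 0xF2 = 11110010, payload 010 (3 bits).
Byte 2: 0x93 = 10010011 (10xxxxxx ✓), payload 010011.
Byte 3: 0x9B = 10011011 (10xxxxxx ✓), payload 011011.
Byte 4: 0x9F = 10011111 (10xxxxxx ✓), payload 011111.
Concatenate: 010010011011011011111 = 0x936DF (21 bits → U+936DF).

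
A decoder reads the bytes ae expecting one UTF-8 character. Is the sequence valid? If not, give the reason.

Byte 0xAE = 10101110 has the form 10xxxxxx — a continuation byte — but there is no preceding leading byte.

invalid (continuation byte with no leading byte)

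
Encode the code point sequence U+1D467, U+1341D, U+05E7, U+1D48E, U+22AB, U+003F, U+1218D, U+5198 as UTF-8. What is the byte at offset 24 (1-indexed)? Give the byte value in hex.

1-indexed offset 24 is 0-indexed offset 23.
U+1D467 → 4-byte form F0 9D 91 A7 at offsets 0–3.
U+1341D → 4-byte form F0 93 90 9D at offsets 4–7.
U+05E7 → 2-byte form D7 A7 at offsets 8–9.
U+1D48E → 4-byte form F0 9D 92 8E at offsets 10–13.
U+22AB → 3-byte form E2 8A AB at offsets 14–16.
U+003F → 1-byte form 3F at offsets 17–17.
U+1218D → 4-byte form F0 92 86 8D at offsets 18–21.
U+5198 → 3-byte form E5 86 98 at offsets 22–24.
Offset 23 falls in char 8's range; it's byte 2 of E5 86 98 = 0x86.

0x86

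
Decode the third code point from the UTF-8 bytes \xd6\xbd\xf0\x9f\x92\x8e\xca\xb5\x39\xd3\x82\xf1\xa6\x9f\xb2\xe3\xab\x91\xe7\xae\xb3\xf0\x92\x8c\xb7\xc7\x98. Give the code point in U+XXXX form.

U+02B5

Offset 0: leading byte 0xD6 = 11010110 → 2-byte char #1 = D6 BD.
Offset 2: leading byte 0xF0 = 11110000 → 4-byte char #2 = F0 9F 92 8E.
Offset 6: leading byte 0xCA = 11001010 → 2-byte char #3 = CA B5.
Leading byte 0xCA = 11001010 matches 110xxxxx → 2-byte sequence.
Byte 1: 0xCA = 11001010, payload 01010 (5 bits).
Byte 2: 0xB5 = 10110101 (10xxxxxx ✓), payload 110101.
Concatenate: 01010110101 = 0x2B5 (11 bits → U+02B5).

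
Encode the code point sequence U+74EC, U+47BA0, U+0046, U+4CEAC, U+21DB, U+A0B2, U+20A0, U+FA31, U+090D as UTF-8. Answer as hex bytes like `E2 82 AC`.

E7 93 AC F1 87 AE A0 46 F1 8C BA AC E2 87 9B EA 82 B2 E2 82 A0 EF A8 B1 E0 A4 8D

U+74EC: 3-byte form → E7 93 AC.
U+47BA0: 4-byte form → F1 87 AE A0.
U+0046: 1-byte form → 46.
U+4CEAC: 4-byte form → F1 8C BA AC.
U+21DB: 3-byte form → E2 87 9B.
U+A0B2: 3-byte form → EA 82 B2.
U+20A0: 3-byte form → E2 82 A0.
U+FA31: 3-byte form → EF A8 B1.
U+090D: 3-byte form → E0 A4 8D.
Concatenated (27 bytes): E7 93 AC F1 87 AE A0 46 F1 8C BA AC E2 87 9B EA 82 B2 E2 82 A0 EF A8 B1 E0 A4 8D.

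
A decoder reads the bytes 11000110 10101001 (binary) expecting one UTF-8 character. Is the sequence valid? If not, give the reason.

Leading byte 0xC6 = 11000110 → 2-byte form.
Continuation bytes 0xA9=10101001 all match 10xxxxxx.
Decoded value 0x1A9 is ≥ 0x80 (shortest form) and not a surrogate.

valid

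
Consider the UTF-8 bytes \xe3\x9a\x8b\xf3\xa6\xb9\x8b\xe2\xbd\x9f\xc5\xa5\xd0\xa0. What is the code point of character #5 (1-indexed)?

U+0420

Offset 0: leading byte 0xE3 = 11100011 → 3-byte char #1 = E3 9A 8B.
Offset 3: leading byte 0xF3 = 11110011 → 4-byte char #2 = F3 A6 B9 8B.
Offset 7: leading byte 0xE2 = 11100010 → 3-byte char #3 = E2 BD 9F.
Offset 10: leading byte 0xC5 = 11000101 → 2-byte char #4 = C5 A5.
Offset 12: leading byte 0xD0 = 11010000 → 2-byte char #5 = D0 A0.
Leading byte 0xD0 = 11010000 matches 110xxxxx → 2-byte sequence.
Byte 1: 0xD0 = 11010000, payload 10000 (5 bits).
Byte 2: 0xA0 = 10100000 (10xxxxxx ✓), payload 100000.
Concatenate: 10000100000 = 0x420 (11 bits → U+0420).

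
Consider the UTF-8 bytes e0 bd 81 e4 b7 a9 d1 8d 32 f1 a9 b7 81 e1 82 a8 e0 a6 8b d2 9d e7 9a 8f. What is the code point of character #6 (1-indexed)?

Offset 0: leading byte 0xE0 = 11100000 → 3-byte char #1 = E0 BD 81.
Offset 3: leading byte 0xE4 = 11100100 → 3-byte char #2 = E4 B7 A9.
Offset 6: leading byte 0xD1 = 11010001 → 2-byte char #3 = D1 8D.
Offset 8: leading byte 0x32 = 00110010 → 1-byte char #4 = 32.
Offset 9: leading byte 0xF1 = 11110001 → 4-byte char #5 = F1 A9 B7 81.
Offset 13: leading byte 0xE1 = 11100001 → 3-byte char #6 = E1 82 A8.
Leading byte 0xE1 = 11100001 matches 1110xxxx → 3-byte sequence.
Byte 1: 0xE1 = 11100001, payload 0001 (4 bits).
Byte 2: 0x82 = 10000010 (10xxxxxx ✓), payload 000010.
Byte 3: 0xA8 = 10101000 (10xxxxxx ✓), payload 101000.
Concatenate: 0001000010101000 = 0x10A8 (16 bits → U+10A8).

U+10A8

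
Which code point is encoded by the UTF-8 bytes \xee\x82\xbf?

U+E0BF

Leading byte 0xEE = 11101110 matches 1110xxxx → 3-byte sequence.
Byte 1: 0xEE = 11101110, payload 1110 (4 bits).
Byte 2: 0x82 = 10000010 (10xxxxxx ✓), payload 000010.
Byte 3: 0xBF = 10111111 (10xxxxxx ✓), payload 111111.
Concatenate: 1110000010111111 = 0xE0BF (16 bits → U+E0BF).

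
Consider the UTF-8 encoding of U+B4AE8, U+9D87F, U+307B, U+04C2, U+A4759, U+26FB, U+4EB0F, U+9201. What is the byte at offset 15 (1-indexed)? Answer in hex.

1-indexed offset 15 is 0-indexed offset 14.
U+B4AE8 → 4-byte form F2 B4 AB A8 at offsets 0–3.
U+9D87F → 4-byte form F2 9D A1 BF at offsets 4–7.
U+307B → 3-byte form E3 81 BB at offsets 8–10.
U+04C2 → 2-byte form D3 82 at offsets 11–12.
U+A4759 → 4-byte form F2 A4 9D 99 at offsets 13–16.
Offset 14 falls in char 5's range; it's byte 2 of F2 A4 9D 99 = 0xA4.

0xA4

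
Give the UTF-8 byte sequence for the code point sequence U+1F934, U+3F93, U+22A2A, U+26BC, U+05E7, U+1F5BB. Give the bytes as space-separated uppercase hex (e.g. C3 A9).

U+1F934: 4-byte form → F0 9F A4 B4.
U+3F93: 3-byte form → E3 BE 93.
U+22A2A: 4-byte form → F0 A2 A8 AA.
U+26BC: 3-byte form → E2 9A BC.
U+05E7: 2-byte form → D7 A7.
U+1F5BB: 4-byte form → F0 9F 96 BB.
Concatenated (20 bytes): F0 9F A4 B4 E3 BE 93 F0 A2 A8 AA E2 9A BC D7 A7 F0 9F 96 BB.

F0 9F A4 B4 E3 BE 93 F0 A2 A8 AA E2 9A BC D7 A7 F0 9F 96 BB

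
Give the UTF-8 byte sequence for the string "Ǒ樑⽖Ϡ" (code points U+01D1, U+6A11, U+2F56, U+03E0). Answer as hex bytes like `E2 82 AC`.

C7 91 E6 A8 91 E2 BD 96 CF A0

U+01D1: 2-byte form → C7 91.
U+6A11: 3-byte form → E6 A8 91.
U+2F56: 3-byte form → E2 BD 96.
U+03E0: 2-byte form → CF A0.
Concatenated (10 bytes): C7 91 E6 A8 91 E2 BD 96 CF A0.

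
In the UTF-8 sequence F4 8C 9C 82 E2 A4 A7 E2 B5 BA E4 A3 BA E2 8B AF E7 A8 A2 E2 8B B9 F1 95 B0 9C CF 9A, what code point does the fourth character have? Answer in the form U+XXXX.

U+48FA

Offset 0: leading byte 0xF4 = 11110100 → 4-byte char #1 = F4 8C 9C 82.
Offset 4: leading byte 0xE2 = 11100010 → 3-byte char #2 = E2 A4 A7.
Offset 7: leading byte 0xE2 = 11100010 → 3-byte char #3 = E2 B5 BA.
Offset 10: leading byte 0xE4 = 11100100 → 3-byte char #4 = E4 A3 BA.
Leading byte 0xE4 = 11100100 matches 1110xxxx → 3-byte sequence.
Byte 1: 0xE4 = 11100100, payload 0100 (4 bits).
Byte 2: 0xA3 = 10100011 (10xxxxxx ✓), payload 100011.
Byte 3: 0xBA = 10111010 (10xxxxxx ✓), payload 111010.
Concatenate: 0100100011111010 = 0x48FA (16 bits → U+48FA).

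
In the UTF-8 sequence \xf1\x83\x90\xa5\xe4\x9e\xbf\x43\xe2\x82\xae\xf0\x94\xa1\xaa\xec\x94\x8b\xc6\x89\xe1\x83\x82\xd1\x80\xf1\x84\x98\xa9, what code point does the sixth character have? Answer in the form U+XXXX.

Offset 0: leading byte 0xF1 = 11110001 → 4-byte char #1 = F1 83 90 A5.
Offset 4: leading byte 0xE4 = 11100100 → 3-byte char #2 = E4 9E BF.
Offset 7: leading byte 0x43 = 01000011 → 1-byte char #3 = 43.
Offset 8: leading byte 0xE2 = 11100010 → 3-byte char #4 = E2 82 AE.
Offset 11: leading byte 0xF0 = 11110000 → 4-byte char #5 = F0 94 A1 AA.
Offset 15: leading byte 0xEC = 11101100 → 3-byte char #6 = EC 94 8B.
Leading byte 0xEC = 11101100 matches 1110xxxx → 3-byte sequence.
Byte 1: 0xEC = 11101100, payload 1100 (4 bits).
Byte 2: 0x94 = 10010100 (10xxxxxx ✓), payload 010100.
Byte 3: 0x8B = 10001011 (10xxxxxx ✓), payload 001011.
Concatenate: 1100010100001011 = 0xC50B (16 bits → U+C50B).

U+C50B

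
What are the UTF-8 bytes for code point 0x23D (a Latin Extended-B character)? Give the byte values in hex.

C8 BD

U+023D = 0x23D = 573 decimal. In range U+0080–U+07FF → 2-byte form: 110xxxxx 10xxxxxx.
Binary (11 bits): 01000111101.
Split 5+6: 01000 | 111101.
Byte 1: 11001000 = 0xC8.
Byte 2: 10111101 = 0xBD.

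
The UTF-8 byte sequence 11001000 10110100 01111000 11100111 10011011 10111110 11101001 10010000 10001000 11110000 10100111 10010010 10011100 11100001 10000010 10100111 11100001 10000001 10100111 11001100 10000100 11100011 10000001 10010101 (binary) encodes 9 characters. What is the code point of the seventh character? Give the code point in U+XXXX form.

U+1067

Offset 0: leading byte 0xC8 = 11001000 → 2-byte char #1 = C8 B4.
Offset 2: leading byte 0x78 = 01111000 → 1-byte char #2 = 78.
Offset 3: leading byte 0xE7 = 11100111 → 3-byte char #3 = E7 9B BE.
Offset 6: leading byte 0xE9 = 11101001 → 3-byte char #4 = E9 90 88.
Offset 9: leading byte 0xF0 = 11110000 → 4-byte char #5 = F0 A7 92 9C.
Offset 13: leading byte 0xE1 = 11100001 → 3-byte char #6 = E1 82 A7.
Offset 16: leading byte 0xE1 = 11100001 → 3-byte char #7 = E1 81 A7.
Leading byte 0xE1 = 11100001 matches 1110xxxx → 3-byte sequence.
Byte 1: 0xE1 = 11100001, payload 0001 (4 bits).
Byte 2: 0x81 = 10000001 (10xxxxxx ✓), payload 000001.
Byte 3: 0xA7 = 10100111 (10xxxxxx ✓), payload 100111.
Concatenate: 0001000001100111 = 0x1067 (16 bits → U+1067).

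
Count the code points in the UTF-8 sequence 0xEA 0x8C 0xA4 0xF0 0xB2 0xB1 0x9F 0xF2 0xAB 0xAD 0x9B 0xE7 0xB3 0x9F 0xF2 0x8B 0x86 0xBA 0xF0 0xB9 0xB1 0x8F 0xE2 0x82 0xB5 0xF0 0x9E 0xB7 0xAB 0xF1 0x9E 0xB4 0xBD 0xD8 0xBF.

Byte at offset 0: 0xEA = 11101010 → 3-byte char (#1). Advance 3.
Byte at offset 3: 0xF0 = 11110000 → 4-byte char (#2). Advance 4.
Byte at offset 7: 0xF2 = 11110010 → 4-byte char (#3). Advance 4.
Byte at offset 11: 0xE7 = 11100111 → 3-byte char (#4). Advance 3.
Byte at offset 14: 0xF2 = 11110010 → 4-byte char (#5). Advance 4.
Byte at offset 18: 0xF0 = 11110000 → 4-byte char (#6). Advance 4.
Byte at offset 22: 0xE2 = 11100010 → 3-byte char (#7). Advance 3.
Byte at offset 25: 0xF0 = 11110000 → 4-byte char (#8). Advance 4.
Byte at offset 29: 0xF1 = 11110001 → 4-byte char (#9). Advance 4.
Byte at offset 33: 0xD8 = 11011000 → 2-byte char (#10). Advance 2.
Reached end at offset 35 after 10 code points.

10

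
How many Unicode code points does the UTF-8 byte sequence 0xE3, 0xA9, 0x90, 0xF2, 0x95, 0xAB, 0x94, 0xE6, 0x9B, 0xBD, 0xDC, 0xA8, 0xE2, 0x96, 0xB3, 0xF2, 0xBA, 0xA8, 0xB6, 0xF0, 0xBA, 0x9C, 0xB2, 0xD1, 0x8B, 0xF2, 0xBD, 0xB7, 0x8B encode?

9

Byte at offset 0: 0xE3 = 11100011 → 3-byte char (#1). Advance 3.
Byte at offset 3: 0xF2 = 11110010 → 4-byte char (#2). Advance 4.
Byte at offset 7: 0xE6 = 11100110 → 3-byte char (#3). Advance 3.
Byte at offset 10: 0xDC = 11011100 → 2-byte char (#4). Advance 2.
Byte at offset 12: 0xE2 = 11100010 → 3-byte char (#5). Advance 3.
Byte at offset 15: 0xF2 = 11110010 → 4-byte char (#6). Advance 4.
Byte at offset 19: 0xF0 = 11110000 → 4-byte char (#7). Advance 4.
Byte at offset 23: 0xD1 = 11010001 → 2-byte char (#8). Advance 2.
Byte at offset 25: 0xF2 = 11110010 → 4-byte char (#9). Advance 4.
Reached end at offset 29 after 9 code points.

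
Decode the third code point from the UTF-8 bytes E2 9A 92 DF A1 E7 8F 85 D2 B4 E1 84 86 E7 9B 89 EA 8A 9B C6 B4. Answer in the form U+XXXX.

U+73C5

Offset 0: leading byte 0xE2 = 11100010 → 3-byte char #1 = E2 9A 92.
Offset 3: leading byte 0xDF = 11011111 → 2-byte char #2 = DF A1.
Offset 5: leading byte 0xE7 = 11100111 → 3-byte char #3 = E7 8F 85.
Leading byte 0xE7 = 11100111 matches 1110xxxx → 3-byte sequence.
Byte 1: 0xE7 = 11100111, payload 0111 (4 bits).
Byte 2: 0x8F = 10001111 (10xxxxxx ✓), payload 001111.
Byte 3: 0x85 = 10000101 (10xxxxxx ✓), payload 000101.
Concatenate: 0111001111000101 = 0x73C5 (16 bits → U+73C5).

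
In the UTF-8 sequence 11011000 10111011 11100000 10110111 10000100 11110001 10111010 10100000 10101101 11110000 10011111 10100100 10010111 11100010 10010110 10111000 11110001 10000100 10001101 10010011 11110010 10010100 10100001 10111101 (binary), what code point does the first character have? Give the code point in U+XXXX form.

U+063B

Offset 0: leading byte 0xD8 = 11011000 → 2-byte char #1 = D8 BB.
Leading byte 0xD8 = 11011000 matches 110xxxxx → 2-byte sequence.
Byte 1: 0xD8 = 11011000, payload 11000 (5 bits).
Byte 2: 0xBB = 10111011 (10xxxxxx ✓), payload 111011.
Concatenate: 11000111011 = 0x63B (11 bits → U+063B).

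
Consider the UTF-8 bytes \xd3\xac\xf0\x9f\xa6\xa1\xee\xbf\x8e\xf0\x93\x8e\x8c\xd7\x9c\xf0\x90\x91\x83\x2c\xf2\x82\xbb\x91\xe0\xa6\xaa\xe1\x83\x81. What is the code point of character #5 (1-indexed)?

Offset 0: leading byte 0xD3 = 11010011 → 2-byte char #1 = D3 AC.
Offset 2: leading byte 0xF0 = 11110000 → 4-byte char #2 = F0 9F A6 A1.
Offset 6: leading byte 0xEE = 11101110 → 3-byte char #3 = EE BF 8E.
Offset 9: leading byte 0xF0 = 11110000 → 4-byte char #4 = F0 93 8E 8C.
Offset 13: leading byte 0xD7 = 11010111 → 2-byte char #5 = D7 9C.
Leading byte 0xD7 = 11010111 matches 110xxxxx → 2-byte sequence.
Byte 1: 0xD7 = 11010111, payload 10111 (5 bits).
Byte 2: 0x9C = 10011100 (10xxxxxx ✓), payload 011100.
Concatenate: 10111011100 = 0x5DC (11 bits → U+05DC).

U+05DC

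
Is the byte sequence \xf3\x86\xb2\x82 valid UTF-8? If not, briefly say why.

Leading byte 0xF3 = 11110011 → 4-byte form.
Continuation bytes 0x86=10000110, 0xB2=10110010, 0x82=10000010 all match 10xxxxxx.
Decoded value 0xC6C82 is ≥ 0x10000 (shortest form) and not a surrogate.

valid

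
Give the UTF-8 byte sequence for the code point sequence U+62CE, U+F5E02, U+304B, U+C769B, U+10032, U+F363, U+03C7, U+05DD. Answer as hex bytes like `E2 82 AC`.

E6 8B 8E F3 B5 B8 82 E3 81 8B F3 87 9A 9B F0 90 80 B2 EF 8D A3 CF 87 D7 9D

U+62CE: 3-byte form → E6 8B 8E.
U+F5E02: 4-byte form → F3 B5 B8 82.
U+304B: 3-byte form → E3 81 8B.
U+C769B: 4-byte form → F3 87 9A 9B.
U+10032: 4-byte form → F0 90 80 B2.
U+F363: 3-byte form → EF 8D A3.
U+03C7: 2-byte form → CF 87.
U+05DD: 2-byte form → D7 9D.
Concatenated (25 bytes): E6 8B 8E F3 B5 B8 82 E3 81 8B F3 87 9A 9B F0 90 80 B2 EF 8D A3 CF 87 D7 9D.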